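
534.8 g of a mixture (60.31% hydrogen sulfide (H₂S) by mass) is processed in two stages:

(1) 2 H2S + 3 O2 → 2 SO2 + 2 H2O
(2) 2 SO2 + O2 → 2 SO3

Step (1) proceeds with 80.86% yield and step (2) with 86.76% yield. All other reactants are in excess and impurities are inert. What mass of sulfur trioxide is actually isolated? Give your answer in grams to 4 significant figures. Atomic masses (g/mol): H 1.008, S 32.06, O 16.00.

531.6 g

Pure H2S = 534.8 × 0.6031 = 322.54 g.
M(H2S) = 2(1.008) + 32.06 = 34.076 g/mol.
M(SO3) = 32.06 + 3(16.00) = 80.06 g/mol.
n(H2S) = 322.54 / 34.076 = 9.4653 mol.
Step 1 (H2S:SO2 = 2:2): theoretical n(SO2) = 9.4653 mol; at 80.86% yield, n(SO2) = 7.6536 mol.
Step 2 (SO2:SO3 = 2:2): theoretical n(SO3) = 7.6536 mol, so theoretical mass = 7.6536 × 80.06 = 612.75 g.
At 86.76% yield, actual mass of SO3 = 612.75 × 0.8676 = 531.62 g.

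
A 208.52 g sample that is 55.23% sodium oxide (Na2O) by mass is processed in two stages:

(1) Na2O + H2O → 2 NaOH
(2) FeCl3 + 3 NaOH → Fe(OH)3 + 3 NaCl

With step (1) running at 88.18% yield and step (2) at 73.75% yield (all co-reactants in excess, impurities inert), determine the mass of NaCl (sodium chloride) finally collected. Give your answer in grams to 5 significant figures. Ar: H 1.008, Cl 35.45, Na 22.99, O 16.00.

Pure Na2O = 208.52 × 0.5523 = 115.166 g.
M(Na2O) = 2(22.99) + 16.00 = 61.98 g/mol.
M(NaCl) = 22.99 + 35.45 = 58.44 g/mol.
n(Na2O) = 115.166 / 61.98 = 1.85811 mol.
Step 1 (Na2O:NaOH = 1:2): theoretical n(NaOH) = 3.71622 mol; at 88.18% yield, n(NaOH) = 3.27696 mol.
Step 2 (NaOH:NaCl = 3:3): theoretical n(NaCl) = 3.27696 mol, so theoretical mass = 3.27696 × 58.44 = 191.506 g.
At 73.75% yield, actual mass of NaCl = 191.506 × 0.7375 = 141.235 g.

141.24 g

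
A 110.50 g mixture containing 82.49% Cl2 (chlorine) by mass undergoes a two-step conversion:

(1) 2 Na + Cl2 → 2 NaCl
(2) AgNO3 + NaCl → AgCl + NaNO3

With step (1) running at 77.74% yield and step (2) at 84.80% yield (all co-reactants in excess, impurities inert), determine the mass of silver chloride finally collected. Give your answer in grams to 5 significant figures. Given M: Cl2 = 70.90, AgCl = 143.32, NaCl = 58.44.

242.94 g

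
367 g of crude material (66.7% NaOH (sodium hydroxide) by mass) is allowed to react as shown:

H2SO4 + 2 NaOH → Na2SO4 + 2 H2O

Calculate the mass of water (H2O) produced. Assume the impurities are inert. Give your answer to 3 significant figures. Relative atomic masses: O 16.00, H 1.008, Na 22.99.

110 g

Mass of pure NaOH = 367 g × 0.667 = 244.8 g.
M(NaOH) = 22.99 + 16.00 + 1.008 = 39.998 g/mol.
M(H2O) = 2(1.008) + 16.00 = 18.016 g/mol.
n(NaOH) = 244.8 g / 39.998 g/mol = 6.120 mol.
From the equation the NaOH:H2O mole ratio is 2:2, so n(H2O) = 6.120 × 2/2 = 6.120 mol.
Mass of H2O = 6.120 mol × 18.016 g/mol = 110.3 g.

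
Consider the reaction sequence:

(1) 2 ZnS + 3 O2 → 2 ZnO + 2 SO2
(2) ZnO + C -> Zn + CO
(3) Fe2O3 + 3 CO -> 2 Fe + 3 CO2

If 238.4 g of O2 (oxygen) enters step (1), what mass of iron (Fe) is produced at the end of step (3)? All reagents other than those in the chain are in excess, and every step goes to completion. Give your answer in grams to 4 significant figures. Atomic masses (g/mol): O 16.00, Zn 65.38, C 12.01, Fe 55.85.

184.9 g

M(O2) = 2(16.00) = 32.00 g/mol.
M(Fe) = 55.85 g/mol.
n(O2) = 238.4 / 32.00 = 7.4500 mol.
Reaction (1): O2→ZnO ratio 3:2 ⇒ n(ZnO) = 4.9667 mol.
Reaction (2): ZnO→CO ratio 1:1 ⇒ n(CO) = 4.9667 mol.
Reaction (3): CO→Fe ratio 3:2 ⇒ n(Fe) = 3.3111 mol.
Mass of Fe = 3.3111 × 55.85 = 184.93 g.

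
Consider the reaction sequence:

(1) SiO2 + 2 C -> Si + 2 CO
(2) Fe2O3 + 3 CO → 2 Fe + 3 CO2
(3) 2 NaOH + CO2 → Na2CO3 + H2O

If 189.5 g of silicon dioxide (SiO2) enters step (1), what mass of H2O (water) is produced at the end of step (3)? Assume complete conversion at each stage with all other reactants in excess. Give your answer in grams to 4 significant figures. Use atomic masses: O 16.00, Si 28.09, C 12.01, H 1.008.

113.6 g

M(SiO2) = 28.09 + 2(16.00) = 60.09 g/mol.
M(H2O) = 2(1.008) + 16.00 = 18.016 g/mol.
n(SiO2) = 189.5 / 60.09 = 3.1536 mol.
Reaction (1): SiO2→CO ratio 1:2 ⇒ n(CO) = 6.3072 mol.
Reaction (2): CO→CO2 ratio 3:3 ⇒ n(CO2) = 6.3072 mol.
Reaction (3): CO2→H2O ratio 1:1 ⇒ n(H2O) = 6.3072 mol.
Mass of H2O = 6.3072 × 18.016 = 113.63 g.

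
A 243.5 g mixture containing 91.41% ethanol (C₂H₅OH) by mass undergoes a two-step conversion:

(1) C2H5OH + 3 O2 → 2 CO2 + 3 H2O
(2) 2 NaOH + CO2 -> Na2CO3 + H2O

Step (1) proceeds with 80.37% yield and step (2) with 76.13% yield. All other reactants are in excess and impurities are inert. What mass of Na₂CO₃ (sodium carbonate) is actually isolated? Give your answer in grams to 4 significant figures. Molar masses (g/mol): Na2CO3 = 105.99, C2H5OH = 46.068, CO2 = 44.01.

Pure C2H5OH = 243.5 × 0.9141 = 222.58 g.
n(C2H5OH) = 222.58 / 46.068 = 4.8316 mol.
Step 1 (C2H5OH:CO2 = 1:2): theoretical n(CO2) = 9.6633 mol; at 80.37% yield, n(CO2) = 7.7664 mol.
Step 2 (CO2:Na2CO3 = 1:1): theoretical n(Na2CO3) = 7.7664 mol, so theoretical mass = 7.7664 × 105.99 = 823.16 g.
At 76.13% yield, actual mass of Na2CO3 = 823.16 × 0.7613 = 626.67 g.

626.7 g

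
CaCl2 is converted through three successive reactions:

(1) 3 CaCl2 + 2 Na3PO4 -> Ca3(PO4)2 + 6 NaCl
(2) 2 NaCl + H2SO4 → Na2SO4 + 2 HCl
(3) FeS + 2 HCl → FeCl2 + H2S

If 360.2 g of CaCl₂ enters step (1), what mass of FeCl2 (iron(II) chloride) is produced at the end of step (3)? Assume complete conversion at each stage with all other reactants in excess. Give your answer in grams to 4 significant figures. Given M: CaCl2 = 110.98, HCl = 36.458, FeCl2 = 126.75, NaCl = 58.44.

n(CaCl2) = 360.2 / 110.98 = 3.2456 mol.
Reaction (1): CaCl2→NaCl ratio 3:6 ⇒ n(NaCl) = 6.4913 mol.
Reaction (2): NaCl→HCl ratio 2:2 ⇒ n(HCl) = 6.4913 mol.
Reaction (3): HCl→FeCl2 ratio 2:1 ⇒ n(FeCl2) = 3.2456 mol.
Mass of FeCl2 = 3.2456 × 126.75 = 411.38 g.

411.4 g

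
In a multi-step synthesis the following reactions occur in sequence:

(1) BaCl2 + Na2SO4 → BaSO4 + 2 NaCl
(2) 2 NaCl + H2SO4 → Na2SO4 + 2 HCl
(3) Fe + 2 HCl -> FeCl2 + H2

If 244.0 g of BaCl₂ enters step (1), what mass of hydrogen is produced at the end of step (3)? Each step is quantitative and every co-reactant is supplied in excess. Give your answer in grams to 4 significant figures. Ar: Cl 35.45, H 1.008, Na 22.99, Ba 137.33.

M(BaCl2) = 137.33 + 2(35.45) = 208.23 g/mol.
M(H2) = 2(1.008) = 2.016 g/mol.
n(BaCl2) = 244.0 / 208.23 = 1.1718 mol.
Reaction (1): BaCl2→NaCl ratio 1:2 ⇒ n(NaCl) = 2.3436 mol.
Reaction (2): NaCl→HCl ratio 2:2 ⇒ n(HCl) = 2.3436 mol.
Reaction (3): HCl→H2 ratio 2:1 ⇒ n(H2) = 1.1718 mol.
Mass of H2 = 1.1718 × 2.016 = 2.3623 g.

2.362 g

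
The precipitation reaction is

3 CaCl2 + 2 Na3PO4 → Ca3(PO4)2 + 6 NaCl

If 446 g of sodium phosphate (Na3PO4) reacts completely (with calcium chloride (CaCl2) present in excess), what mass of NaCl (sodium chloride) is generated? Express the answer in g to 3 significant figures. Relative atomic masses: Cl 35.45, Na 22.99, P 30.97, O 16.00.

477 g

M(Na3PO4) = 3(22.99) + 30.97 + 4(16.00) = 163.94 g/mol.
M(NaCl) = 22.99 + 35.45 = 58.44 g/mol.
n(Na3PO4) = 446.0 g / 163.94 g/mol = 2.721 mol.
From the equation the Na3PO4:NaCl mole ratio is 2:6, so n(NaCl) = 2.721 × 6/2 = 8.162 mol.
Mass of NaCl = 8.162 mol × 58.44 g/mol = 477.0 g.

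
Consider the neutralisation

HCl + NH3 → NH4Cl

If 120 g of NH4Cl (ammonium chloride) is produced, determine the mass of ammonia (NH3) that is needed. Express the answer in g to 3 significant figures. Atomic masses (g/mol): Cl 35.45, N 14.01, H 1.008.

38.2 g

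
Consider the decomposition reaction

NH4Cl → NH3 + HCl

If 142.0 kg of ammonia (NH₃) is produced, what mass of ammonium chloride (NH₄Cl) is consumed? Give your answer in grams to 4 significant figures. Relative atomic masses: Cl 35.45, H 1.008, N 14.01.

M(NH3) = 14.01 + 3(1.008) = 17.034 g/mol.
M(NH4Cl) = 14.01 + 4(1.008) + 35.45 = 53.492 g/mol.
Convert: 142.0 kg = 142000 g.
n(NH3) = 142000 g / 17.034 g/mol = 8336.3 mol.
From the equation the NH3:NH4Cl mole ratio is 1:1, so n(NH4Cl) = 8336.3 × 1/1 = 8336.3 mol.
Mass of NH4Cl = 8336.3 mol × 53.492 g/mol = 445920 g.

445900 g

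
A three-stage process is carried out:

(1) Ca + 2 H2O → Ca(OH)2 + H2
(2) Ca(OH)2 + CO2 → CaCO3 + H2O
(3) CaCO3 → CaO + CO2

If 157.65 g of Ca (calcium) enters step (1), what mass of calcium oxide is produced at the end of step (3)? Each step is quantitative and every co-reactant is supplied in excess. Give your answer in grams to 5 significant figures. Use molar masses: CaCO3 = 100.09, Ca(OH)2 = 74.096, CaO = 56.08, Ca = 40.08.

220.58 g

n(Ca) = 157.65 / 40.08 = 3.93338 mol.
Reaction (1): Ca→Ca(OH)2 ratio 1:1 ⇒ n(Ca(OH)2) = 3.93338 mol.
Reaction (2): Ca(OH)2→CaCO3 ratio 1:1 ⇒ n(CaCO3) = 3.93338 mol.
Reaction (3): CaCO3→CaO ratio 1:1 ⇒ n(CaO) = 3.93338 mol.
Mass of CaO = 3.93338 × 56.08 = 220.584 g.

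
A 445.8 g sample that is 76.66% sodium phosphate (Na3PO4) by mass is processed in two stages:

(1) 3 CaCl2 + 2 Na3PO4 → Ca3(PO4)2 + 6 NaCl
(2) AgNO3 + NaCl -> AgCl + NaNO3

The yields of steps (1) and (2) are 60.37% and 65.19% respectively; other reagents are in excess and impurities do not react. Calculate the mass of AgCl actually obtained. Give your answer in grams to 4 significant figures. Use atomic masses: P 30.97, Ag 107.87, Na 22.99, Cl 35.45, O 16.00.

Pure Na3PO4 = 445.8 × 0.7666 = 341.75 g.
M(Na3PO4) = 3(22.99) + 30.97 + 4(16.00) = 163.94 g/mol.
M(AgCl) = 107.87 + 35.45 = 143.32 g/mol.
n(Na3PO4) = 341.75 / 163.94 = 2.0846 mol.
Step 1 (Na3PO4:NaCl = 2:6): theoretical n(NaCl) = 6.2538 mol; at 60.37% yield, n(NaCl) = 3.7754 mol.
Step 2 (NaCl:AgCl = 1:1): theoretical n(AgCl) = 3.7754 mol, so theoretical mass = 3.7754 × 143.32 = 541.09 g.
At 65.19% yield, actual mass of AgCl = 541.09 × 0.6519 = 352.74 g.

352.7 g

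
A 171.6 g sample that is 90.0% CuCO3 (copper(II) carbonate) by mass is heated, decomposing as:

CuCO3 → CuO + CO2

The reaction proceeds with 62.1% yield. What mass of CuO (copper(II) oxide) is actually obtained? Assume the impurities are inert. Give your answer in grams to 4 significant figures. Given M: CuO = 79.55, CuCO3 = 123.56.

Pure CuCO3 available = 171.6 g × 0.900 = 154.44 g.
n(CuCO3) = 154.44 g / 123.56 g/mol = 1.2499 mol.
From the equation the CuCO3:CuO mole ratio is 1:1, so n(CuO) = 1.2499 × 1/1 = 1.2499 mol.
Mass of CuO = 1.2499 mol × 79.55 g/mol = 99.431 g.
Actual mass collected = 99.431 g × 0.621 = 61.747 g.

61.75 g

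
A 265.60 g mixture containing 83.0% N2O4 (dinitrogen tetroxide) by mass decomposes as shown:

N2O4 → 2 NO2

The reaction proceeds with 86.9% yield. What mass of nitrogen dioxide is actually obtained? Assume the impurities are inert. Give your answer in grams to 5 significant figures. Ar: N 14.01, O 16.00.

191.57 g

Pure N2O4 available = 265.60 g × 0.830 = 220.448 g.
M(N2O4) = 2(14.01) + 4(16.00) = 92.02 g/mol.
M(NO2) = 14.01 + 2(16.00) = 46.01 g/mol.
n(N2O4) = 220.448 g / 92.02 g/mol = 2.39565 mol.
From the equation the N2O4:NO2 mole ratio is 1:2, so n(NO2) = 2.39565 × 2/1 = 4.79131 mol.
Mass of NO2 = 4.79131 mol × 46.01 g/mol = 220.448 g.
Actual mass collected = 220.448 g × 0.869 = 191.569 g.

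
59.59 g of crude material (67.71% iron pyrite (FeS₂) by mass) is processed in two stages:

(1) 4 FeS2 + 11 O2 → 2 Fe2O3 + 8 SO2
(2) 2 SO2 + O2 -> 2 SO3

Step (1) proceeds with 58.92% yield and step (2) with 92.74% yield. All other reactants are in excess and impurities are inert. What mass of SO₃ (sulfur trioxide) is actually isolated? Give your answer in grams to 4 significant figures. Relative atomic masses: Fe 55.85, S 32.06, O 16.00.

29.43 g

Pure FeS2 = 59.59 × 0.6771 = 40.348 g.
M(FeS2) = 55.85 + 2(32.06) = 119.97 g/mol.
M(SO3) = 32.06 + 3(16.00) = 80.06 g/mol.
n(FeS2) = 40.348 / 119.97 = 0.33632 mol.
Step 1 (FeS2:SO2 = 4:8): theoretical n(SO2) = 0.67264 mol; at 58.92% yield, n(SO2) = 0.39632 mol.
Step 2 (SO2:SO3 = 2:2): theoretical n(SO3) = 0.39632 mol, so theoretical mass = 0.39632 × 80.06 = 31.729 g.
At 92.74% yield, actual mass of SO3 = 31.729 × 0.9274 = 29.426 g.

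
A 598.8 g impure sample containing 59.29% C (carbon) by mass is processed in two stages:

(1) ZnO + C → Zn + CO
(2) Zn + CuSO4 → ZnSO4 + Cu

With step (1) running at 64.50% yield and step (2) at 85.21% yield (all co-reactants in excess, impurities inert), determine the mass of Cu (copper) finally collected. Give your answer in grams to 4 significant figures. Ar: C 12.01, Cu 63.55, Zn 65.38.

1032 g

Pure C = 598.8 × 0.5929 = 355.03 g.
M(C) = 12.01 g/mol.
M(Cu) = 63.55 g/mol.
n(C) = 355.03 / 12.01 = 29.561 mol.
Step 1 (C:Zn = 1:1): theoretical n(Zn) = 29.561 mol; at 64.50% yield, n(Zn) = 19.067 mol.
Step 2 (Zn:Cu = 1:1): theoretical n(Cu) = 19.067 mol, so theoretical mass = 19.067 × 63.55 = 1211.7 g.
At 85.21% yield, actual mass of Cu = 1211.7 × 0.8521 = 1032.5 g.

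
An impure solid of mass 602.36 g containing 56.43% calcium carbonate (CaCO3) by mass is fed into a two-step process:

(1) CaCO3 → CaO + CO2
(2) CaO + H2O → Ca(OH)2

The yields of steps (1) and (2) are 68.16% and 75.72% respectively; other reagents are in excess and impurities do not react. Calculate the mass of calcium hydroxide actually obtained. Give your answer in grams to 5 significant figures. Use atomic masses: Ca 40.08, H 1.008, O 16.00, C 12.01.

Pure CaCO3 = 602.36 × 0.5643 = 339.912 g.
M(CaCO3) = 40.08 + 12.01 + 3(16.00) = 100.09 g/mol.
M(Ca(OH)2) = 40.08 + 2(16.00) + 2(1.008) = 74.096 g/mol.
n(CaCO3) = 339.912 / 100.09 = 3.39606 mol.
Step 1 (CaCO3:CaO = 1:1): theoretical n(CaO) = 3.39606 mol; at 68.16% yield, n(CaO) = 2.31476 mol.
Step 2 (CaO:Ca(OH)2 = 1:1): theoretical n(Ca(OH)2) = 2.31476 mol, so theoretical mass = 2.31476 × 74.096 = 171.514 g.
At 75.72% yield, actual mass of Ca(OH)2 = 171.514 × 0.7572 = 129.870 g.

129.87 g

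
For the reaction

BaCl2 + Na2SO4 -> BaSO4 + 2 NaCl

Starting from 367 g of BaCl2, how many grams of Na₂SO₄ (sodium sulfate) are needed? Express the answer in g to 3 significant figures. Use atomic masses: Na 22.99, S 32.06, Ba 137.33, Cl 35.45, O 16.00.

250 g

M(BaCl2) = 137.33 + 2(35.45) = 208.23 g/mol.
M(Na2SO4) = 2(22.99) + 32.06 + 4(16.00) = 142.04 g/mol.
n(BaCl2) = 367.0 g / 208.23 g/mol = 1.762 mol.
From the equation the BaCl2:Na2SO4 mole ratio is 1:1, so n(Na2SO4) = 1.762 × 1/1 = 1.762 mol.
Mass of Na2SO4 = 1.762 mol × 142.04 g/mol = 250.3 g.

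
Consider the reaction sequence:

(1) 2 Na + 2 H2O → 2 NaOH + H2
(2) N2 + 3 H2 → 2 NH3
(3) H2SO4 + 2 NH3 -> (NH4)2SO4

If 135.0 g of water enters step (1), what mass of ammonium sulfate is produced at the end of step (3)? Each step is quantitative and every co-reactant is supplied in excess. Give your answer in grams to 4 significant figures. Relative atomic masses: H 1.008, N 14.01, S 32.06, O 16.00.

M(H2O) = 2(1.008) + 16.00 = 18.016 g/mol.
M((NH4)2SO4) = 2(14.01) + 8(1.008) + 32.06 + 4(16.00) = 132.144 g/mol.
n(H2O) = 135.0 / 18.016 = 7.4933 mol.
Reaction (1): H2O→H2 ratio 2:1 ⇒ n(H2) = 3.7467 mol.
Reaction (2): H2→NH3 ratio 3:2 ⇒ n(NH3) = 2.4978 mol.
Reaction (3): NH3→(NH4)2SO4 ratio 2:1 ⇒ n((NH4)2SO4) = 1.2489 mol.
Mass of (NH4)2SO4 = 1.2489 × 132.144 = 165.03 g.

165.0 g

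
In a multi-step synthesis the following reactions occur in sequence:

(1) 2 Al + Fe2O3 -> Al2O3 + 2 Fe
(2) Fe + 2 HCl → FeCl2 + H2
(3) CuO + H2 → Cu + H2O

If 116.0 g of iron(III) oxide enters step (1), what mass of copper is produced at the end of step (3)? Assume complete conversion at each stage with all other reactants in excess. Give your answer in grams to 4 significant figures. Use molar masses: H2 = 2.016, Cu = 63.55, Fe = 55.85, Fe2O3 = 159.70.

92.32 g

n(Fe2O3) = 116.0 / 159.70 = 0.72636 mol.
Reaction (1): Fe2O3→Fe ratio 1:2 ⇒ n(Fe) = 1.4527 mol.
Reaction (2): Fe→H2 ratio 1:1 ⇒ n(H2) = 1.4527 mol.
Reaction (3): H2→Cu ratio 1:1 ⇒ n(Cu) = 1.4527 mol.
Mass of Cu = 1.4527 × 63.55 = 92.321 g.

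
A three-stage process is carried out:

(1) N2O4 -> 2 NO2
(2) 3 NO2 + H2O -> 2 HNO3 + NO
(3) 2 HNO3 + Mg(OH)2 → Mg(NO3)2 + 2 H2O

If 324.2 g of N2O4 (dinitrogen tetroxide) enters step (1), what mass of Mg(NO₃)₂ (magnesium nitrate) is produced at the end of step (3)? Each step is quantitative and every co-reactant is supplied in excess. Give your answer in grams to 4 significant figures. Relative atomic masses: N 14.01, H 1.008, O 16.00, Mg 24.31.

M(N2O4) = 2(14.01) + 4(16.00) = 92.02 g/mol.
M(Mg(NO3)2) = 24.31 + 2(14.01) + 6(16.00) = 148.33 g/mol.
n(N2O4) = 324.2 / 92.02 = 3.5231 mol.
Reaction (1): N2O4→NO2 ratio 1:2 ⇒ n(NO2) = 7.0463 mol.
Reaction (2): NO2→HNO3 ratio 3:2 ⇒ n(HNO3) = 4.6975 mol.
Reaction (3): HNO3→Mg(NO3)2 ratio 2:1 ⇒ n(Mg(NO3)2) = 2.3488 mol.
Mass of Mg(NO3)2 = 2.3488 × 148.33 = 348.39 g.

348.4 g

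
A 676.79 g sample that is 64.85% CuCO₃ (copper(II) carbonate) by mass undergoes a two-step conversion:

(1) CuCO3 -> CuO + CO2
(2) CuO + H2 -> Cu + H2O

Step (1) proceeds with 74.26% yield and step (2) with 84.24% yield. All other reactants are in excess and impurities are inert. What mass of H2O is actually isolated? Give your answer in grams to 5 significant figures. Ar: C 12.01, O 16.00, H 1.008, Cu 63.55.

Pure CuCO3 = 676.79 × 0.6485 = 438.898 g.
M(CuCO3) = 63.55 + 12.01 + 3(16.00) = 123.56 g/mol.
M(H2O) = 2(1.008) + 16.00 = 18.016 g/mol.
n(CuCO3) = 438.898 / 123.56 = 3.55211 mol.
Step 1 (CuCO3:CuO = 1:1): theoretical n(CuO) = 3.55211 mol; at 74.26% yield, n(CuO) = 2.63779 mol.
Step 2 (CuO:H2O = 1:1): theoretical n(H2O) = 2.63779 mol, so theoretical mass = 2.63779 × 18.016 = 47.5225 g.
At 84.24% yield, actual mass of H2O = 47.5225 × 0.8424 = 40.0330 g.

40.033 g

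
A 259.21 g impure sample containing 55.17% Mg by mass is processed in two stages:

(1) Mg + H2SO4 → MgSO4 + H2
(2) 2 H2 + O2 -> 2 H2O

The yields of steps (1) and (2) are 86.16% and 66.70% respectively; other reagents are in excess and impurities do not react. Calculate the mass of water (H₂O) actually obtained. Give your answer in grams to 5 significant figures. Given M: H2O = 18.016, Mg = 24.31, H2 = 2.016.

60.906 g

Pure Mg = 259.21 × 0.5517 = 143.006 g.
n(Mg) = 143.006 / 24.31 = 5.88261 mol.
Step 1 (Mg:H2 = 1:1): theoretical n(H2) = 5.88261 mol; at 86.16% yield, n(H2) = 5.06845 mol.
Step 2 (H2:H2O = 2:2): theoretical n(H2O) = 5.06845 mol, so theoretical mass = 5.06845 × 18.016 = 91.3133 g.
At 66.70% yield, actual mass of H2O = 91.3133 × 0.6670 = 60.9059 g.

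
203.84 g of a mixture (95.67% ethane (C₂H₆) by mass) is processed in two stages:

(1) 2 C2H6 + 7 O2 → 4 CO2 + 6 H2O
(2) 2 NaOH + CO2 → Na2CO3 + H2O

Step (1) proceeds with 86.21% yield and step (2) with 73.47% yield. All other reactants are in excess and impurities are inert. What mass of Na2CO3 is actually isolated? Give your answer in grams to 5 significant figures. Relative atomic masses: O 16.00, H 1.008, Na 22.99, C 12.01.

Pure C2H6 = 203.84 × 0.9567 = 195.014 g.
M(C2H6) = 2(12.01) + 6(1.008) = 30.068 g/mol.
M(Na2CO3) = 2(22.99) + 12.01 + 3(16.00) = 105.99 g/mol.
n(C2H6) = 195.014 / 30.068 = 6.48576 mol.
Step 1 (C2H6:CO2 = 2:4): theoretical n(CO2) = 12.9715 mol; at 86.21% yield, n(CO2) = 11.1827 mol.
Step 2 (CO2:Na2CO3 = 1:1): theoretical n(Na2CO3) = 11.1827 mol, so theoretical mass = 11.1827 × 105.99 = 1185.26 g.
At 73.47% yield, actual mass of Na2CO3 = 1185.26 × 0.7347 = 870.810 g.

870.81 g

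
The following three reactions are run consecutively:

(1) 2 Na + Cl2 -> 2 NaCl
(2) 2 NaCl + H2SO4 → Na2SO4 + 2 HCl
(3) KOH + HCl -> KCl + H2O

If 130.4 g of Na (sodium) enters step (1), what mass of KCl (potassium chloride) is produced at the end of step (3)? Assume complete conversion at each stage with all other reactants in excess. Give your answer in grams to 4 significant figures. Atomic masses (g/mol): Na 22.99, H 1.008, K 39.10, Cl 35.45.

422.8 g

M(Na) = 22.99 g/mol.
M(KCl) = 39.10 + 35.45 = 74.55 g/mol.
n(Na) = 130.4 / 22.99 = 5.6720 mol.
Reaction (1): Na→NaCl ratio 2:2 ⇒ n(NaCl) = 5.6720 mol.
Reaction (2): NaCl→HCl ratio 2:2 ⇒ n(HCl) = 5.6720 mol.
Reaction (3): HCl→KCl ratio 1:1 ⇒ n(KCl) = 5.6720 mol.
Mass of KCl = 5.6720 × 74.55 = 422.85 g.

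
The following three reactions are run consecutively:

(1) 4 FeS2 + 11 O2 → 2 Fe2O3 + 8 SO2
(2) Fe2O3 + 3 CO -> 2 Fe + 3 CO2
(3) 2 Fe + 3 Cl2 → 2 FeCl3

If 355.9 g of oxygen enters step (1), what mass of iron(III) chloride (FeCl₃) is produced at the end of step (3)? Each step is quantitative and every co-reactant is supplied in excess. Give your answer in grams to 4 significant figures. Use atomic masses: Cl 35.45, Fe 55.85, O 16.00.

656.0 g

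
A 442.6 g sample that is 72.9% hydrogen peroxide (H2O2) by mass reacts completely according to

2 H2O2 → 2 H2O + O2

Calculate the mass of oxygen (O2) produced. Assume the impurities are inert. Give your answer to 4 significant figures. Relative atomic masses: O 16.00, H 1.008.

151.8 g

Mass of pure H2O2 = 442.6 g × 0.729 = 322.66 g.
M(H2O2) = 2(1.008) + 2(16.00) = 34.016 g/mol.
M(O2) = 2(16.00) = 32.00 g/mol.
n(H2O2) = 322.66 g / 34.016 g/mol = 9.4854 mol.
From the equation the H2O2:O2 mole ratio is 2:1, so n(O2) = 9.4854 × 1/2 = 4.7427 mol.
Mass of O2 = 4.7427 mol × 32.00 g/mol = 151.77 g.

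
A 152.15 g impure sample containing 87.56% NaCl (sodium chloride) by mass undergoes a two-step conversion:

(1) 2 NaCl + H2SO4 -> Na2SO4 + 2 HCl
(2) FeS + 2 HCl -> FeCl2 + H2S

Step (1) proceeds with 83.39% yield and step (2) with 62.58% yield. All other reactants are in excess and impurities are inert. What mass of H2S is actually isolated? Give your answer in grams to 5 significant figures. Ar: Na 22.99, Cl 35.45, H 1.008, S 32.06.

20.269 g

Pure NaCl = 152.15 × 0.8756 = 133.223 g.
M(NaCl) = 22.99 + 35.45 = 58.44 g/mol.
M(H2S) = 2(1.008) + 32.06 = 34.076 g/mol.
n(NaCl) = 133.223 / 58.44 = 2.27965 mol.
Step 1 (NaCl:HCl = 2:2): theoretical n(HCl) = 2.27965 mol; at 83.39% yield, n(HCl) = 1.90100 mol.
Step 2 (HCl:H2S = 2:1): theoretical n(H2S) = 0.950499 mol, so theoretical mass = 0.950499 × 34.076 = 32.3892 g.
At 62.58% yield, actual mass of H2S = 32.3892 × 0.6258 = 20.2692 g.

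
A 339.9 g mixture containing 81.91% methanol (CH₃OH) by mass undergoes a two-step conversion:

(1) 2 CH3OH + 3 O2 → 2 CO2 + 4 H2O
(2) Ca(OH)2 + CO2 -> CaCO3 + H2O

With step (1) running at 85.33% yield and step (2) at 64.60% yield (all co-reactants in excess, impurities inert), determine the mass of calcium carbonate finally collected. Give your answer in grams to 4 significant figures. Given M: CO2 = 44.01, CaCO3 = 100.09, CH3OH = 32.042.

Pure CH3OH = 339.9 × 0.8191 = 278.41 g.
n(CH3OH) = 278.41 / 32.042 = 8.6890 mol.
Step 1 (CH3OH:CO2 = 2:2): theoretical n(CO2) = 8.6890 mol; at 85.33% yield, n(CO2) = 7.4143 mol.
Step 2 (CO2:CaCO3 = 1:1): theoretical n(CaCO3) = 7.4143 mol, so theoretical mass = 7.4143 × 100.09 = 742.10 g.
At 64.60% yield, actual mass of CaCO3 = 742.10 × 0.6460 = 479.39 g.

479.4 g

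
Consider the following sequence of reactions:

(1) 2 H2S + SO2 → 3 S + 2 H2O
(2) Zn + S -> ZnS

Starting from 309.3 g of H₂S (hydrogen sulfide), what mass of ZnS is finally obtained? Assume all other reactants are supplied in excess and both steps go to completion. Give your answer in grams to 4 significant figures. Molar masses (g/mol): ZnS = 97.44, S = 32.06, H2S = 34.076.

1327 g

n(H2S) = 309.30 / 34.076 = 9.0768 mol.
Step 1 gives a 2:3 ratio of H2S to S, so n(S) = 13.615 mol.
In step 2 the S:ZnS ratio is 1:1, so n(ZnS) = 13.615 mol.
Mass of ZnS = 13.615 × 97.44 = 1326.7 g.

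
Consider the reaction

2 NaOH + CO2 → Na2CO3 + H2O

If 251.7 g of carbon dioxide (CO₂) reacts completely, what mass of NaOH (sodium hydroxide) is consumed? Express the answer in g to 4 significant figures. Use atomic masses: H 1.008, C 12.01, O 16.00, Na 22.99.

457.5 g

M(CO2) = 12.01 + 2(16.00) = 44.01 g/mol.
M(NaOH) = 22.99 + 16.00 + 1.008 = 39.998 g/mol.
n(CO2) = 251.70 g / 44.01 g/mol = 5.7192 mol.
From the equation the CO2:NaOH mole ratio is 1:2, so n(NaOH) = 5.7192 × 2/1 = 11.438 mol.
Mass of NaOH = 11.438 mol × 39.998 g/mol = 457.51 g.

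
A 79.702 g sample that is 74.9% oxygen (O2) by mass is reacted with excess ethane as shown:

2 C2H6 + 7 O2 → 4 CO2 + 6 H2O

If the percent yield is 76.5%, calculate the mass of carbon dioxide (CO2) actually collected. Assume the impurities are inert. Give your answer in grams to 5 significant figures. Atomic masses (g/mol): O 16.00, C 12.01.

Pure O2 available = 79.702 g × 0.749 = 59.6968 g.
M(O2) = 2(16.00) = 32.00 g/mol.
M(CO2) = 12.01 + 2(16.00) = 44.01 g/mol.
n(O2) = 59.6968 g / 32.00 g/mol = 1.86552 mol.
From the equation the O2:CO2 mole ratio is 7:4, so n(CO2) = 1.86552 × 4/7 = 1.06601 mol.
Mass of CO2 = 1.06601 mol × 44.01 g/mol = 46.9153 g.
Actual mass collected = 46.9153 g × 0.765 = 35.8902 g.

35.890 g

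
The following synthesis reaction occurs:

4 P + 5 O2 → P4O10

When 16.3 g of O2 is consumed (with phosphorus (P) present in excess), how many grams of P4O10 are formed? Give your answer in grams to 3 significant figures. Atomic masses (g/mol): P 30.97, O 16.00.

28.9 g

M(O2) = 2(16.00) = 32.00 g/mol.
M(P4O10) = 4(30.97) + 10(16.00) = 283.88 g/mol.
n(O2) = 16.30 g / 32.00 g/mol = 0.5094 mol.
From the equation the O2:P4O10 mole ratio is 5:1, so n(P4O10) = 0.5094 × 1/5 = 0.1019 mol.
Mass of P4O10 = 0.1019 mol × 283.88 g/mol = 28.92 g.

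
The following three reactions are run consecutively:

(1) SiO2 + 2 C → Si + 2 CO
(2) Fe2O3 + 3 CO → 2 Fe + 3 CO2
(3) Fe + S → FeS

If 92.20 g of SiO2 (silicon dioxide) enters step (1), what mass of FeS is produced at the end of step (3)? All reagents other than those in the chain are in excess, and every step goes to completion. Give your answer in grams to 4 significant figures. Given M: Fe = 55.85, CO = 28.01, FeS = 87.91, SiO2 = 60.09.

n(SiO2) = 92.20 / 60.09 = 1.5344 mol.
Reaction (1): SiO2→CO ratio 1:2 ⇒ n(CO) = 3.0687 mol.
Reaction (2): CO→Fe ratio 3:2 ⇒ n(Fe) = 2.0458 mol.
Reaction (3): Fe→FeS ratio 1:1 ⇒ n(FeS) = 2.0458 mol.
Mass of FeS = 2.0458 × 87.91 = 179.85 g.

179.8 g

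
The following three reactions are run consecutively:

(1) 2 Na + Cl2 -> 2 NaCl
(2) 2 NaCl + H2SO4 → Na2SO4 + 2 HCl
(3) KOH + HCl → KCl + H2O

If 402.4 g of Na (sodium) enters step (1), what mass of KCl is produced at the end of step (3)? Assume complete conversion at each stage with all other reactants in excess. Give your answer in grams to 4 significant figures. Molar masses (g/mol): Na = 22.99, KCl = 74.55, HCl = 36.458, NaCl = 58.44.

n(Na) = 402.4 / 22.99 = 17.503 mol.
Reaction (1): Na→NaCl ratio 2:2 ⇒ n(NaCl) = 17.503 mol.
Reaction (2): NaCl→HCl ratio 2:2 ⇒ n(HCl) = 17.503 mol.
Reaction (3): HCl→KCl ratio 1:1 ⇒ n(KCl) = 17.503 mol.
Mass of KCl = 17.503 × 74.55 = 1304.9 g.

1305 g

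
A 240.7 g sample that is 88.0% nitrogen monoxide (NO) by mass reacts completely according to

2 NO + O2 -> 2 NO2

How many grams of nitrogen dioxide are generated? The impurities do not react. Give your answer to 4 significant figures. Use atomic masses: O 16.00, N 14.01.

Mass of pure NO = 240.7 g × 0.880 = 211.82 g.
M(NO) = 14.01 + 16.00 = 30.01 g/mol.
M(NO2) = 14.01 + 2(16.00) = 46.01 g/mol.
n(NO) = 211.82 g / 30.01 g/mol = 7.0582 mol.
From the equation the NO:NO2 mole ratio is 2:2, so n(NO2) = 7.0582 × 2/2 = 7.0582 mol.
Mass of NO2 = 7.0582 mol × 46.01 g/mol = 324.75 g.

324.7 g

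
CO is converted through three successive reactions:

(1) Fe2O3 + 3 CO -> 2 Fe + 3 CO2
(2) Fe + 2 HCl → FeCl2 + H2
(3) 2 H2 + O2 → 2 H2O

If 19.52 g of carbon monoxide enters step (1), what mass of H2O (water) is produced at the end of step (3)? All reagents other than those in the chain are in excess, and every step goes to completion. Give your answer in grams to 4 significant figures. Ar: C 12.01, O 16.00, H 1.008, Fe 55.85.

8.370 g

M(CO) = 12.01 + 16.00 = 28.01 g/mol.
M(H2O) = 2(1.008) + 16.00 = 18.016 g/mol.
n(CO) = 19.52 / 28.01 = 0.69689 mol.
Reaction (1): CO→Fe ratio 3:2 ⇒ n(Fe) = 0.46460 mol.
Reaction (2): Fe→H2 ratio 1:1 ⇒ n(H2) = 0.46460 mol.
Reaction (3): H2→H2O ratio 2:2 ⇒ n(H2O) = 0.46460 mol.
Mass of H2O = 0.46460 × 18.016 = 8.3702 g.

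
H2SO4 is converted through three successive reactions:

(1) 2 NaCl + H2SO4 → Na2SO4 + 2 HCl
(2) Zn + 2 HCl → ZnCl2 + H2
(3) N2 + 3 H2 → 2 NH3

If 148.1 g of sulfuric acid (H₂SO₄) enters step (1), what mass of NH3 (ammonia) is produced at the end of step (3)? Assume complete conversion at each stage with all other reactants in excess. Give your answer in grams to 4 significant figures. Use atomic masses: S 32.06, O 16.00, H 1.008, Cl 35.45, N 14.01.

17.15 g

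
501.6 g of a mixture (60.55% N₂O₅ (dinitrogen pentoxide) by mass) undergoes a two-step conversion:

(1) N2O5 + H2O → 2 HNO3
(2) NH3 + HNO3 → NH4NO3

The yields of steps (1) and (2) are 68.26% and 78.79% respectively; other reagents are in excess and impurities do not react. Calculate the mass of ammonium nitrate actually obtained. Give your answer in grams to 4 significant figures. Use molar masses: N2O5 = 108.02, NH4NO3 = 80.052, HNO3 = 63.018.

Pure N2O5 = 501.6 × 0.6055 = 303.72 g.
n(N2O5) = 303.72 / 108.02 = 2.8117 mol.
Step 1 (N2O5:HNO3 = 1:2): theoretical n(HNO3) = 5.6234 mol; at 68.26% yield, n(HNO3) = 3.8385 mol.
Step 2 (HNO3:NH4NO3 = 1:1): theoretical n(NH4NO3) = 3.8385 mol, so theoretical mass = 3.8385 × 80.052 = 307.28 g.
At 78.79% yield, actual mass of NH4NO3 = 307.28 × 0.7879 = 242.11 g.

242.1 g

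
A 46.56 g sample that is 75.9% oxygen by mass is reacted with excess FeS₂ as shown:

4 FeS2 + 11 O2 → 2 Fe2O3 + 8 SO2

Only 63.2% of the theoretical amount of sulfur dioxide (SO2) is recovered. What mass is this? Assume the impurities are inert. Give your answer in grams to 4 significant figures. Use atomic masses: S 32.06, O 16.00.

Pure O2 available = 46.56 g × 0.759 = 35.339 g.
M(O2) = 2(16.00) = 32.00 g/mol.
M(SO2) = 32.06 + 2(16.00) = 64.06 g/mol.
n(O2) = 35.339 g / 32.00 g/mol = 1.1043 mol.
From the equation the O2:SO2 mole ratio is 11:8, so n(SO2) = 1.1043 × 8/11 = 0.80316 mol.
Mass of SO2 = 0.80316 mol × 64.06 g/mol = 51.450 g.
Actual mass collected = 51.450 g × 0.632 = 32.517 g.

32.52 g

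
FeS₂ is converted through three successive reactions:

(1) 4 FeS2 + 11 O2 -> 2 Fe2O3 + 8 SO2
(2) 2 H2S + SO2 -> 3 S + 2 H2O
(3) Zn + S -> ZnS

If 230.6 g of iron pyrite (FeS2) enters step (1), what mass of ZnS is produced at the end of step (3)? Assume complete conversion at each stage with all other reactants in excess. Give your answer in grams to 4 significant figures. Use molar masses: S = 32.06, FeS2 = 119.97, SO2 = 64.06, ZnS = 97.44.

1124 g

n(FeS2) = 230.6 / 119.97 = 1.9221 mol.
Reaction (1): FeS2→SO2 ratio 4:8 ⇒ n(SO2) = 3.8443 mol.
Reaction (2): SO2→S ratio 1:3 ⇒ n(S) = 11.533 mol.
Reaction (3): S→ZnS ratio 1:1 ⇒ n(ZnS) = 11.533 mol.
Mass of ZnS = 11.533 × 97.44 = 1123.8 g.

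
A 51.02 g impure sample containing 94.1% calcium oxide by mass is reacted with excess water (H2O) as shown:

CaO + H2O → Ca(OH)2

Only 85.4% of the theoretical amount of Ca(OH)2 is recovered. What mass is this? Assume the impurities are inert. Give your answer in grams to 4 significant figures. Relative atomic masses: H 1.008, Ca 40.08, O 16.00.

54.17 g

Pure CaO available = 51.02 g × 0.941 = 48.010 g.
M(CaO) = 40.08 + 16.00 = 56.08 g/mol.
M(Ca(OH)2) = 40.08 + 2(16.00) + 2(1.008) = 74.096 g/mol.
n(CaO) = 48.010 g / 56.08 g/mol = 0.85610 mol.
From the equation the CaO:Ca(OH)2 mole ratio is 1:1, so n(Ca(OH)2) = 0.85610 × 1/1 = 0.85610 mol.
Mass of Ca(OH)2 = 0.85610 mol × 74.096 g/mol = 63.433 g.
Actual mass collected = 63.433 g × 0.854 = 54.172 g.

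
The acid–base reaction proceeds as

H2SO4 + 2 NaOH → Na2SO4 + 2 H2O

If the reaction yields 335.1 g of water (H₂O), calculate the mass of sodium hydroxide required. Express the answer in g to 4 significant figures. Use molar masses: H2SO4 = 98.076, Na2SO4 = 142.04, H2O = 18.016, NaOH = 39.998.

n(H2O) = 335.10 g / 18.016 g/mol = 18.600 mol.
From the equation the H2O:NaOH mole ratio is 2:2, so n(NaOH) = 18.600 × 2/2 = 18.600 mol.
Mass of NaOH = 18.600 mol × 39.998 g/mol = 743.97 g.

744.0 g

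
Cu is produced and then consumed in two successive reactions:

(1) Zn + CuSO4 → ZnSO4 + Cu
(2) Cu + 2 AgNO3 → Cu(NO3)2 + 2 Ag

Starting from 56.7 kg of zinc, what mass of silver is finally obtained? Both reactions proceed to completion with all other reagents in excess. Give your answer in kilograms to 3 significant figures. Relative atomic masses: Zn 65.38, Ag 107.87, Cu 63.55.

187 kg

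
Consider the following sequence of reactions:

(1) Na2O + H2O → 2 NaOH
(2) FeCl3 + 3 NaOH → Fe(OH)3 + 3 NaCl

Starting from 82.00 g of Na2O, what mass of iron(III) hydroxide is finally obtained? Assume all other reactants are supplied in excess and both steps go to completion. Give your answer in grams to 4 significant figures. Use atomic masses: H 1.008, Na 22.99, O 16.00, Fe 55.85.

M(Na2O) = 2(22.99) + 16.00 = 61.98 g/mol.
M(Fe(OH)3) = 55.85 + 3(16.00) + 3(1.008) = 106.874 g/mol.
n(Na2O) = 82.000 / 61.98 = 1.3230 mol.
Step 1 gives a 1:2 ratio of Na2O to NaOH, so n(NaOH) = 2.6460 mol.
In step 2 the NaOH:Fe(OH)3 ratio is 3:1, so n(Fe(OH)3) = 0.88200 mol.
Mass of Fe(OH)3 = 0.88200 × 106.874 = 94.263 g.

94.26 g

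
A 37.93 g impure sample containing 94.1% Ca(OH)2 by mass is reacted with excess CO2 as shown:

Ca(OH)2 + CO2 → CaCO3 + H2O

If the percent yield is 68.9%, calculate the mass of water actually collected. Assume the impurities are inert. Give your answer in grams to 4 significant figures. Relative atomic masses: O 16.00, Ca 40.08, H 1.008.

Pure Ca(OH)2 available = 37.93 g × 0.941 = 35.692 g.
M(Ca(OH)2) = 40.08 + 2(16.00) + 2(1.008) = 74.096 g/mol.
M(H2O) = 2(1.008) + 16.00 = 18.016 g/mol.
n(Ca(OH)2) = 35.692 g / 74.096 g/mol = 0.48170 mol.
From the equation the Ca(OH)2:H2O mole ratio is 1:1, so n(H2O) = 0.48170 × 1/1 = 0.48170 mol.
Mass of H2O = 0.48170 mol × 18.016 g/mol = 8.6783 g.
Actual mass collected = 8.6783 g × 0.689 = 5.9794 g.

5.979 g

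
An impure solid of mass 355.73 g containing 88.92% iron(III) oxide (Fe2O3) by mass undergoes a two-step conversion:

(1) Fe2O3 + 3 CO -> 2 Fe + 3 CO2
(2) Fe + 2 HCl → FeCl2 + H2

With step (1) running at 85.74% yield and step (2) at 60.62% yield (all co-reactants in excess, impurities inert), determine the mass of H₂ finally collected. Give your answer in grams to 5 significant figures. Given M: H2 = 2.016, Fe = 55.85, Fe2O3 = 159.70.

4.1508 g

Pure Fe2O3 = 355.73 × 0.8892 = 316.315 g.
n(Fe2O3) = 316.315 / 159.70 = 1.98068 mol.
Step 1 (Fe2O3:Fe = 1:2): theoretical n(Fe) = 3.96137 mol; at 85.74% yield, n(Fe) = 3.39648 mol.
Step 2 (Fe:H2 = 1:1): theoretical n(H2) = 3.39648 mol, so theoretical mass = 3.39648 × 2.016 = 6.84729 g.
At 60.62% yield, actual mass of H2 = 6.84729 × 0.6062 = 4.15083 g.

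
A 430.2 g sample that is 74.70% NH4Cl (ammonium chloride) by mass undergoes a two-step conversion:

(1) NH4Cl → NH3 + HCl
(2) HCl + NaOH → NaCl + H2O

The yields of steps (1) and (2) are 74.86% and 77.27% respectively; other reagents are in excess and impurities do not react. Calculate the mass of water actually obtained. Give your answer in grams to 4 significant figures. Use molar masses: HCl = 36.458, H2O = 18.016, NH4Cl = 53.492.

62.61 g

Pure NH4Cl = 430.2 × 0.7470 = 321.36 g.
n(NH4Cl) = 321.36 / 53.492 = 6.0076 mol.
Step 1 (NH4Cl:HCl = 1:1): theoretical n(HCl) = 6.0076 mol; at 74.86% yield, n(HCl) = 4.4973 mol.
Step 2 (HCl:H2O = 1:1): theoretical n(H2O) = 4.4973 mol, so theoretical mass = 4.4973 × 18.016 = 81.023 g.
At 77.27% yield, actual mass of H2O = 81.023 × 0.7727 = 62.607 g.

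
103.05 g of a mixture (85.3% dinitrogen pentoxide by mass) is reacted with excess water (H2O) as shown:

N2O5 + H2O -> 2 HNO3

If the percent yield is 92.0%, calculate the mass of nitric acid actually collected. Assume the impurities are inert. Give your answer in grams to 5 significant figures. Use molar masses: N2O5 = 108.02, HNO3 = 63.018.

Pure N2O5 available = 103.05 g × 0.853 = 87.9016 g.
n(N2O5) = 87.9016 g / 108.02 g/mol = 0.813753 mol.
From the equation the N2O5:HNO3 mole ratio is 1:2, so n(HNO3) = 0.813753 × 2/1 = 1.62751 mol.
Mass of HNO3 = 1.62751 mol × 63.018 g/mol = 102.562 g.
Actual mass collected = 102.562 g × 0.920 = 94.3573 g.

94.357 g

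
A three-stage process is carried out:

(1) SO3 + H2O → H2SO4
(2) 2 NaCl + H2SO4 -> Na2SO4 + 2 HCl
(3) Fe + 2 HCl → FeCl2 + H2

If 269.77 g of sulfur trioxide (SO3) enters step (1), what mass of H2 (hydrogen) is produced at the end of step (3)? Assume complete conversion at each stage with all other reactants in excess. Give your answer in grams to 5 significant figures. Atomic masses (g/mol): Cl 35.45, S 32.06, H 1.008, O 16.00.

M(SO3) = 32.06 + 3(16.00) = 80.06 g/mol.
M(H2) = 2(1.008) = 2.016 g/mol.
n(SO3) = 269.77 / 80.06 = 3.36960 mol.
Reaction (1): SO3→H2SO4 ratio 1:1 ⇒ n(H2SO4) = 3.36960 mol.
Reaction (2): H2SO4→HCl ratio 1:2 ⇒ n(HCl) = 6.73920 mol.
Reaction (3): HCl→H2 ratio 2:1 ⇒ n(H2) = 3.36960 mol.
Mass of H2 = 3.36960 × 2.016 = 6.79311 g.

6.7931 g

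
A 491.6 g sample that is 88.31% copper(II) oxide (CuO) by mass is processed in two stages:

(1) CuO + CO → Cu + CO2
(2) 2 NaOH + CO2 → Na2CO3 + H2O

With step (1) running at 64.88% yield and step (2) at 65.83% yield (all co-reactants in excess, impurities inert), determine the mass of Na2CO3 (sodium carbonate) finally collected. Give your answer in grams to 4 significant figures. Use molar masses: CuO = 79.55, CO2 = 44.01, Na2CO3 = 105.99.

247.0 g

Pure CuO = 491.6 × 0.8831 = 434.13 g.
n(CuO) = 434.13 / 79.55 = 5.4573 mol.
Step 1 (CuO:CO2 = 1:1): theoretical n(CO2) = 5.4573 mol; at 64.88% yield, n(CO2) = 3.5407 mol.
Step 2 (CO2:Na2CO3 = 1:1): theoretical n(Na2CO3) = 3.5407 mol, so theoretical mass = 3.5407 × 105.99 = 375.28 g.
At 65.83% yield, actual mass of Na2CO3 = 375.28 × 0.6583 = 247.05 g.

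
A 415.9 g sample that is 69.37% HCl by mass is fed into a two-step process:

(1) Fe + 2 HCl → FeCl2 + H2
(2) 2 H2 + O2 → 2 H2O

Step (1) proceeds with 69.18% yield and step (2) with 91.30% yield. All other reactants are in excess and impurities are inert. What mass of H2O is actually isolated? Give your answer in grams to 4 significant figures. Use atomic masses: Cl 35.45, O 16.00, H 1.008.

45.02 g

Pure HCl = 415.9 × 0.6937 = 288.51 g.
M(HCl) = 1.008 + 35.45 = 36.458 g/mol.
M(H2O) = 2(1.008) + 16.00 = 18.016 g/mol.
n(HCl) = 288.51 / 36.458 = 7.9135 mol.
Step 1 (HCl:H2 = 2:1): theoretical n(H2) = 3.9567 mol; at 69.18% yield, n(H2) = 2.7373 mol.
Step 2 (H2:H2O = 2:2): theoretical n(H2O) = 2.7373 mol, so theoretical mass = 2.7373 × 18.016 = 49.315 g.
At 91.30% yield, actual mass of H2O = 49.315 × 0.9130 = 45.024 g.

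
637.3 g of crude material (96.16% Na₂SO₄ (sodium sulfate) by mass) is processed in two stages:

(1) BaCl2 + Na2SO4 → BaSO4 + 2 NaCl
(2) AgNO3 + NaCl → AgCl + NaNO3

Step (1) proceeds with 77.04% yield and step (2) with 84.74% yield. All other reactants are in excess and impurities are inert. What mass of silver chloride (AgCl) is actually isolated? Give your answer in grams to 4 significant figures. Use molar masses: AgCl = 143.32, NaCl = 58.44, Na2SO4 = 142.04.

807.4 g

Pure Na2SO4 = 637.3 × 0.9616 = 612.83 g.
n(Na2SO4) = 612.83 / 142.04 = 4.3145 mol.
Step 1 (Na2SO4:NaCl = 1:2): theoretical n(NaCl) = 8.6289 mol; at 77.04% yield, n(NaCl) = 6.6477 mol.
Step 2 (NaCl:AgCl = 1:1): theoretical n(AgCl) = 6.6477 mol, so theoretical mass = 6.6477 × 143.32 = 952.75 g.
At 84.74% yield, actual mass of AgCl = 952.75 × 0.8474 = 807.36 g.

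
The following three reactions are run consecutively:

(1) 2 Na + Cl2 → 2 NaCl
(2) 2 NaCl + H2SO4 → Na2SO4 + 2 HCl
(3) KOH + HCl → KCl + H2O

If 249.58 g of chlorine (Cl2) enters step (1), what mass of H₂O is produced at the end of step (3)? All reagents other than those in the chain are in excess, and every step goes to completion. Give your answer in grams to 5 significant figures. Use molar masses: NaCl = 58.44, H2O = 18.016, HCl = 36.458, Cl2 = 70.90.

126.84 g

n(Cl2) = 249.58 / 70.90 = 3.52017 mol.
Reaction (1): Cl2→NaCl ratio 1:2 ⇒ n(NaCl) = 7.04034 mol.
Reaction (2): NaCl→HCl ratio 2:2 ⇒ n(HCl) = 7.04034 mol.
Reaction (3): HCl→H2O ratio 1:1 ⇒ n(H2O) = 7.04034 mol.
Mass of H2O = 7.04034 × 18.016 = 126.839 g.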